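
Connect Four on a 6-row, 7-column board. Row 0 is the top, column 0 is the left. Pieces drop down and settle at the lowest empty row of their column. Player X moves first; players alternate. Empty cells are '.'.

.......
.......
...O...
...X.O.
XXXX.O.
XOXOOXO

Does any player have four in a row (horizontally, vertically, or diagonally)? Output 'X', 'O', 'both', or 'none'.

X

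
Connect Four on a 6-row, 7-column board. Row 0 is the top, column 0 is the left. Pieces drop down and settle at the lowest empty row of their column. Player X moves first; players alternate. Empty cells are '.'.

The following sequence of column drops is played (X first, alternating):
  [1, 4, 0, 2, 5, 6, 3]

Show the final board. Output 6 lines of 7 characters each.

Move 1: X drops in col 1, lands at row 5
Move 2: O drops in col 4, lands at row 5
Move 3: X drops in col 0, lands at row 5
Move 4: O drops in col 2, lands at row 5
Move 5: X drops in col 5, lands at row 5
Move 6: O drops in col 6, lands at row 5
Move 7: X drops in col 3, lands at row 5

Answer: .......
.......
.......
.......
.......
XXOXOXO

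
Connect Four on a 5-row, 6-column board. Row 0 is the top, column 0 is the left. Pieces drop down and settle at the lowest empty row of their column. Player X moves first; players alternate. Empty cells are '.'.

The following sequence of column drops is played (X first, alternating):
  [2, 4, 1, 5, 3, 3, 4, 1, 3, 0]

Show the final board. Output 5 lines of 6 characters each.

Move 1: X drops in col 2, lands at row 4
Move 2: O drops in col 4, lands at row 4
Move 3: X drops in col 1, lands at row 4
Move 4: O drops in col 5, lands at row 4
Move 5: X drops in col 3, lands at row 4
Move 6: O drops in col 3, lands at row 3
Move 7: X drops in col 4, lands at row 3
Move 8: O drops in col 1, lands at row 3
Move 9: X drops in col 3, lands at row 2
Move 10: O drops in col 0, lands at row 4

Answer: ......
......
...X..
.O.OX.
OXXXOO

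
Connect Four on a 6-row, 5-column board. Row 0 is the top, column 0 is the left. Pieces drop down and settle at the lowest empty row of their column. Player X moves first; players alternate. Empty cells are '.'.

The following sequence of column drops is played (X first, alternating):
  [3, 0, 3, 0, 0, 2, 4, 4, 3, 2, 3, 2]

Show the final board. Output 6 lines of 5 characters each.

Move 1: X drops in col 3, lands at row 5
Move 2: O drops in col 0, lands at row 5
Move 3: X drops in col 3, lands at row 4
Move 4: O drops in col 0, lands at row 4
Move 5: X drops in col 0, lands at row 3
Move 6: O drops in col 2, lands at row 5
Move 7: X drops in col 4, lands at row 5
Move 8: O drops in col 4, lands at row 4
Move 9: X drops in col 3, lands at row 3
Move 10: O drops in col 2, lands at row 4
Move 11: X drops in col 3, lands at row 2
Move 12: O drops in col 2, lands at row 3

Answer: .....
.....
...X.
X.OX.
O.OXO
O.OXX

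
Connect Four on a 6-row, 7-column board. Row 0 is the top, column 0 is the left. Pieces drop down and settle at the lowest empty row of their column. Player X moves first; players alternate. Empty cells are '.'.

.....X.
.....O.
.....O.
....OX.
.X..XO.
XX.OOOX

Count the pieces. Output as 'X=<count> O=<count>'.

X=7 O=7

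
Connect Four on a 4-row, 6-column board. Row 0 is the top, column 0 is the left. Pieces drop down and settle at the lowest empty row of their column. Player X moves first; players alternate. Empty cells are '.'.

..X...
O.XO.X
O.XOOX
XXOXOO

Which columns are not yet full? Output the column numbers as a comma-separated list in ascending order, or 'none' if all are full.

Answer: 0,1,3,4,5

Derivation:
col 0: top cell = '.' → open
col 1: top cell = '.' → open
col 2: top cell = 'X' → FULL
col 3: top cell = '.' → open
col 4: top cell = '.' → open
col 5: top cell = '.' → open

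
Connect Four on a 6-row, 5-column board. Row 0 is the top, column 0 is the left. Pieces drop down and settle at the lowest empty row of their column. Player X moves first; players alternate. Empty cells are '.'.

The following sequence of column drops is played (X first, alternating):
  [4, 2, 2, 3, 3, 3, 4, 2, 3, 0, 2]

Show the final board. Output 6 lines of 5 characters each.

Answer: .....
.....
..XX.
..OO.
..XXX
O.OOX

Derivation:
Move 1: X drops in col 4, lands at row 5
Move 2: O drops in col 2, lands at row 5
Move 3: X drops in col 2, lands at row 4
Move 4: O drops in col 3, lands at row 5
Move 5: X drops in col 3, lands at row 4
Move 6: O drops in col 3, lands at row 3
Move 7: X drops in col 4, lands at row 4
Move 8: O drops in col 2, lands at row 3
Move 9: X drops in col 3, lands at row 2
Move 10: O drops in col 0, lands at row 5
Move 11: X drops in col 2, lands at row 2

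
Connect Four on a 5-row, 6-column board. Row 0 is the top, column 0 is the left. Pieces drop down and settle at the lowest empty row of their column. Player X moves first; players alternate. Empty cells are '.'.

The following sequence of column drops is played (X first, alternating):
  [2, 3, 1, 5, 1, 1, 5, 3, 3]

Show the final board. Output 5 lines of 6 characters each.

Move 1: X drops in col 2, lands at row 4
Move 2: O drops in col 3, lands at row 4
Move 3: X drops in col 1, lands at row 4
Move 4: O drops in col 5, lands at row 4
Move 5: X drops in col 1, lands at row 3
Move 6: O drops in col 1, lands at row 2
Move 7: X drops in col 5, lands at row 3
Move 8: O drops in col 3, lands at row 3
Move 9: X drops in col 3, lands at row 2

Answer: ......
......
.O.X..
.X.O.X
.XXO.O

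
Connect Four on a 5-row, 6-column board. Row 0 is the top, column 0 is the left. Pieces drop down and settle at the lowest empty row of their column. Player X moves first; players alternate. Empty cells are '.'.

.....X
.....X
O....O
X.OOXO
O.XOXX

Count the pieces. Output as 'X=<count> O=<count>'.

X=7 O=7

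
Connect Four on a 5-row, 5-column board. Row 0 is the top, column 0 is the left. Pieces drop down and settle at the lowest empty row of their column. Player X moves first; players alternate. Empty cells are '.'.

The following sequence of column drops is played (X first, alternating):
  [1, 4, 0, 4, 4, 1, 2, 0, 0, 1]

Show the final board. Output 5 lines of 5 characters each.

Move 1: X drops in col 1, lands at row 4
Move 2: O drops in col 4, lands at row 4
Move 3: X drops in col 0, lands at row 4
Move 4: O drops in col 4, lands at row 3
Move 5: X drops in col 4, lands at row 2
Move 6: O drops in col 1, lands at row 3
Move 7: X drops in col 2, lands at row 4
Move 8: O drops in col 0, lands at row 3
Move 9: X drops in col 0, lands at row 2
Move 10: O drops in col 1, lands at row 2

Answer: .....
.....
XO..X
OO..O
XXX.O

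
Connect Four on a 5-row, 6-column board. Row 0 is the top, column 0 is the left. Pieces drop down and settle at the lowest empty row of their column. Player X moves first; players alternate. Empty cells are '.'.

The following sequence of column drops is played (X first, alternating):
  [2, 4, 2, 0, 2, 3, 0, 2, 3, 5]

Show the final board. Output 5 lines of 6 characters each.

Answer: ......
..O...
..X...
X.XX..
O.XOOO

Derivation:
Move 1: X drops in col 2, lands at row 4
Move 2: O drops in col 4, lands at row 4
Move 3: X drops in col 2, lands at row 3
Move 4: O drops in col 0, lands at row 4
Move 5: X drops in col 2, lands at row 2
Move 6: O drops in col 3, lands at row 4
Move 7: X drops in col 0, lands at row 3
Move 8: O drops in col 2, lands at row 1
Move 9: X drops in col 3, lands at row 3
Move 10: O drops in col 5, lands at row 4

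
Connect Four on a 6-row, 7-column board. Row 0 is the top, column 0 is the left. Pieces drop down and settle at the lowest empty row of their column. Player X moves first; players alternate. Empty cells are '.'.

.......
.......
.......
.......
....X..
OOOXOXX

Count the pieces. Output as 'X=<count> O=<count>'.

X=4 O=4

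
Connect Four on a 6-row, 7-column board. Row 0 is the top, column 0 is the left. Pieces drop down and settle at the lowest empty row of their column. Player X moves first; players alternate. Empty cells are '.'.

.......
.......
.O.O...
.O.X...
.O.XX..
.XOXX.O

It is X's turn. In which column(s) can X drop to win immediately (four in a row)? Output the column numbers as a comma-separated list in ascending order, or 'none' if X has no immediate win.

Answer: none

Derivation:
col 0: drop X → no win
col 1: drop X → no win
col 2: drop X → no win
col 3: drop X → no win
col 4: drop X → no win
col 5: drop X → no win
col 6: drop X → no win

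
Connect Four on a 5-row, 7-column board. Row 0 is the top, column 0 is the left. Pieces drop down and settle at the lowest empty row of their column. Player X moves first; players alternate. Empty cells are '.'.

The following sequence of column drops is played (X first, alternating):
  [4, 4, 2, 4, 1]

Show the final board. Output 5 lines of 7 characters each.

Move 1: X drops in col 4, lands at row 4
Move 2: O drops in col 4, lands at row 3
Move 3: X drops in col 2, lands at row 4
Move 4: O drops in col 4, lands at row 2
Move 5: X drops in col 1, lands at row 4

Answer: .......
.......
....O..
....O..
.XX.X..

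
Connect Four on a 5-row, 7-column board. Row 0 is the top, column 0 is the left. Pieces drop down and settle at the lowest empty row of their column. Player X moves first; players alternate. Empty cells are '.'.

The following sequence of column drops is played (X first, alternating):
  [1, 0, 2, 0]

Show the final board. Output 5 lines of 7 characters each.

Answer: .......
.......
.......
O......
OXX....

Derivation:
Move 1: X drops in col 1, lands at row 4
Move 2: O drops in col 0, lands at row 4
Move 3: X drops in col 2, lands at row 4
Move 4: O drops in col 0, lands at row 3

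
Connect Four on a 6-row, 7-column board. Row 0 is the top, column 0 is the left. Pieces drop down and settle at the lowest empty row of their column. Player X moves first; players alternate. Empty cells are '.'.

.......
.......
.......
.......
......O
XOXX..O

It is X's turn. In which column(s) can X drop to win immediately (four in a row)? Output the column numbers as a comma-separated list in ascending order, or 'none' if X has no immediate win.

Answer: none

Derivation:
col 0: drop X → no win
col 1: drop X → no win
col 2: drop X → no win
col 3: drop X → no win
col 4: drop X → no win
col 5: drop X → no win
col 6: drop X → no win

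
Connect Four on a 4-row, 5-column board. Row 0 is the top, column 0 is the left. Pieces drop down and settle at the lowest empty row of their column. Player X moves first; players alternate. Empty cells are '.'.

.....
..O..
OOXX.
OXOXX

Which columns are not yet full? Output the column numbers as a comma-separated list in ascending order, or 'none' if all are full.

Answer: 0,1,2,3,4

Derivation:
col 0: top cell = '.' → open
col 1: top cell = '.' → open
col 2: top cell = '.' → open
col 3: top cell = '.' → open
col 4: top cell = '.' → open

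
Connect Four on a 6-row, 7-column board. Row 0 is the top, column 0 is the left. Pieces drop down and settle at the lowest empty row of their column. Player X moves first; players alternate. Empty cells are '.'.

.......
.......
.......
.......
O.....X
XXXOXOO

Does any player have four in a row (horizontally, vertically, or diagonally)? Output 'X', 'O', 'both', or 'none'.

none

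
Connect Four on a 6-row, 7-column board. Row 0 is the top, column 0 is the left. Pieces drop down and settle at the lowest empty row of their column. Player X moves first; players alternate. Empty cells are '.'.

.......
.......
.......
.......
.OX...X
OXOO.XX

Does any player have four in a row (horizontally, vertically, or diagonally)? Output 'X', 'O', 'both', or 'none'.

none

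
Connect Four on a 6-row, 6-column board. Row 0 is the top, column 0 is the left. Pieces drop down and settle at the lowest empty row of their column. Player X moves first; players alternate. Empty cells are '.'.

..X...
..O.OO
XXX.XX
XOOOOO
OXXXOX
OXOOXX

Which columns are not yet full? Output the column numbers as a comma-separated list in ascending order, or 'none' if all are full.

Answer: 0,1,3,4,5

Derivation:
col 0: top cell = '.' → open
col 1: top cell = '.' → open
col 2: top cell = 'X' → FULL
col 3: top cell = '.' → open
col 4: top cell = '.' → open
col 5: top cell = '.' → open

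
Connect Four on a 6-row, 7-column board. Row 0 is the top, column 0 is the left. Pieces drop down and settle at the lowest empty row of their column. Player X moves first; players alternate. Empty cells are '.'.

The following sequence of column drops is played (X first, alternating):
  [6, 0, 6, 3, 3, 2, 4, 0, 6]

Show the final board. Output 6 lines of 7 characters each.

Move 1: X drops in col 6, lands at row 5
Move 2: O drops in col 0, lands at row 5
Move 3: X drops in col 6, lands at row 4
Move 4: O drops in col 3, lands at row 5
Move 5: X drops in col 3, lands at row 4
Move 6: O drops in col 2, lands at row 5
Move 7: X drops in col 4, lands at row 5
Move 8: O drops in col 0, lands at row 4
Move 9: X drops in col 6, lands at row 3

Answer: .......
.......
.......
......X
O..X..X
O.OOX.X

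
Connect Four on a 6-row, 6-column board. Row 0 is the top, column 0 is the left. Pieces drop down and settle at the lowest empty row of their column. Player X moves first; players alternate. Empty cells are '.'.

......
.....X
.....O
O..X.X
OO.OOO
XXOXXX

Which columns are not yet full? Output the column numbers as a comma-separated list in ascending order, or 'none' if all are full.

col 0: top cell = '.' → open
col 1: top cell = '.' → open
col 2: top cell = '.' → open
col 3: top cell = '.' → open
col 4: top cell = '.' → open
col 5: top cell = '.' → open

Answer: 0,1,2,3,4,5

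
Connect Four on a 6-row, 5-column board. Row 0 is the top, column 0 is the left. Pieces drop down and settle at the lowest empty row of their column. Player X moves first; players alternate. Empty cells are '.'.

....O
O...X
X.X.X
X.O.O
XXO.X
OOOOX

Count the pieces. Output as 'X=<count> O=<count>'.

X=9 O=9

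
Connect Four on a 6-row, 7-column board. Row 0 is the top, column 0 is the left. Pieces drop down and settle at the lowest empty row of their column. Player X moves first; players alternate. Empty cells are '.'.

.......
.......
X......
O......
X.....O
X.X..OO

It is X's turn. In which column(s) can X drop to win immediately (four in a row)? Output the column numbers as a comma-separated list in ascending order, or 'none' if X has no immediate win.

Answer: none

Derivation:
col 0: drop X → no win
col 1: drop X → no win
col 2: drop X → no win
col 3: drop X → no win
col 4: drop X → no win
col 5: drop X → no win
col 6: drop X → no win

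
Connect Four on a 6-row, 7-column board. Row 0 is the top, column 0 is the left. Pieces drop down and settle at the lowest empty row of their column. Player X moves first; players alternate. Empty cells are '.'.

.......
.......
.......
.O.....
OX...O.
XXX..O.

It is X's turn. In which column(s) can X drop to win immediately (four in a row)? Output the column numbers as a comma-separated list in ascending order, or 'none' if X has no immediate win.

Answer: 3

Derivation:
col 0: drop X → no win
col 1: drop X → no win
col 2: drop X → no win
col 3: drop X → WIN!
col 4: drop X → no win
col 5: drop X → no win
col 6: drop X → no win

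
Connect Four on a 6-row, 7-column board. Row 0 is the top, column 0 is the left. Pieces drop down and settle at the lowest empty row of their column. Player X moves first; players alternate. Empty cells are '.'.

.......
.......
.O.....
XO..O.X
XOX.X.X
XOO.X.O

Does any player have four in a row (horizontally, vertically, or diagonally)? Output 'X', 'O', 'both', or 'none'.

O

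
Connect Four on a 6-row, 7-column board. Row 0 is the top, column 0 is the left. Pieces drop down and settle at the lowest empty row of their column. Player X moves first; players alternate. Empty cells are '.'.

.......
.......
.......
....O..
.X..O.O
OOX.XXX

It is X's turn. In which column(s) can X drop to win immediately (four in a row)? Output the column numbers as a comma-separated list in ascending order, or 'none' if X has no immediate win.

col 0: drop X → no win
col 1: drop X → no win
col 2: drop X → no win
col 3: drop X → WIN!
col 4: drop X → no win
col 5: drop X → no win
col 6: drop X → no win

Answer: 3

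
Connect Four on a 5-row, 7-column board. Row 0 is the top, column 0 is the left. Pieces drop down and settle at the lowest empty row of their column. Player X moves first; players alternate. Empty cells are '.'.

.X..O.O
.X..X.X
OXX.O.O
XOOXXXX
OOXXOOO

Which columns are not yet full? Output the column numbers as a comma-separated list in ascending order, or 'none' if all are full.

col 0: top cell = '.' → open
col 1: top cell = 'X' → FULL
col 2: top cell = '.' → open
col 3: top cell = '.' → open
col 4: top cell = 'O' → FULL
col 5: top cell = '.' → open
col 6: top cell = 'O' → FULL

Answer: 0,2,3,5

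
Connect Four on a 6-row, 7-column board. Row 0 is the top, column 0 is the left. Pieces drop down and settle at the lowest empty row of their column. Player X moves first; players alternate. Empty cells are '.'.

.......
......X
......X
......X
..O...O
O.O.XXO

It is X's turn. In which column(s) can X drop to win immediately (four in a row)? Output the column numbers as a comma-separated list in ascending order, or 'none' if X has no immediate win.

Answer: 6

Derivation:
col 0: drop X → no win
col 1: drop X → no win
col 2: drop X → no win
col 3: drop X → no win
col 4: drop X → no win
col 5: drop X → no win
col 6: drop X → WIN!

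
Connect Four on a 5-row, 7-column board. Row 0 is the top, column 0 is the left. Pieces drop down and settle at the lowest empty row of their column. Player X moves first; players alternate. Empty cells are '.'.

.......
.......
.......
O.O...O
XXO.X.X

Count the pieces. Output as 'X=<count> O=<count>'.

X=4 O=4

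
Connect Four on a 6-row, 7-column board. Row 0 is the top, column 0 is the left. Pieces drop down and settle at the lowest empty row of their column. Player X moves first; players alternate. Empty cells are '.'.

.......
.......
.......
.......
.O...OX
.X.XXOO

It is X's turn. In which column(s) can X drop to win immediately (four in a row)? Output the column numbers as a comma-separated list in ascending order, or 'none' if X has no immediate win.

col 0: drop X → no win
col 1: drop X → no win
col 2: drop X → WIN!
col 3: drop X → no win
col 4: drop X → no win
col 5: drop X → no win
col 6: drop X → no win

Answer: 2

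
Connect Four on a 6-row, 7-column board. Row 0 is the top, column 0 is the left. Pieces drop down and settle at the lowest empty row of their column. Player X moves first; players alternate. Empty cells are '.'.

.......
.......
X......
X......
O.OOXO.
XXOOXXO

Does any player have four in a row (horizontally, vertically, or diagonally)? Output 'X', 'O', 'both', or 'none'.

none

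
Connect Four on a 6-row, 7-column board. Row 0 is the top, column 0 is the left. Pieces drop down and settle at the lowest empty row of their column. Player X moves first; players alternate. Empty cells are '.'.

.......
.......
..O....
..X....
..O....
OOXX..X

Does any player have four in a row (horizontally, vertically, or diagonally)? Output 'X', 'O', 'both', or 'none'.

none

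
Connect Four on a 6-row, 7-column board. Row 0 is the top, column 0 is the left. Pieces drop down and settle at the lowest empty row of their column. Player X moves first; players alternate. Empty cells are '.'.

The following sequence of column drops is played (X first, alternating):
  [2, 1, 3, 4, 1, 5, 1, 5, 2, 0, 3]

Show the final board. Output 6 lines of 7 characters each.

Move 1: X drops in col 2, lands at row 5
Move 2: O drops in col 1, lands at row 5
Move 3: X drops in col 3, lands at row 5
Move 4: O drops in col 4, lands at row 5
Move 5: X drops in col 1, lands at row 4
Move 6: O drops in col 5, lands at row 5
Move 7: X drops in col 1, lands at row 3
Move 8: O drops in col 5, lands at row 4
Move 9: X drops in col 2, lands at row 4
Move 10: O drops in col 0, lands at row 5
Move 11: X drops in col 3, lands at row 4

Answer: .......
.......
.......
.X.....
.XXX.O.
OOXXOO.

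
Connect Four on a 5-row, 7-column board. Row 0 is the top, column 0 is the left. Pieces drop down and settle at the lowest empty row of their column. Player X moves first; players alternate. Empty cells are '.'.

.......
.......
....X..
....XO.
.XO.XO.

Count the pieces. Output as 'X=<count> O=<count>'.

X=4 O=3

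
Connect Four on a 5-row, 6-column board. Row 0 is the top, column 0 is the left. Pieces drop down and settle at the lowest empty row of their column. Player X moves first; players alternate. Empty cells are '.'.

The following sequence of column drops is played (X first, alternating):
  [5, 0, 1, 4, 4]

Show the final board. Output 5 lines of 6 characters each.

Answer: ......
......
......
....X.
OX..OX

Derivation:
Move 1: X drops in col 5, lands at row 4
Move 2: O drops in col 0, lands at row 4
Move 3: X drops in col 1, lands at row 4
Move 4: O drops in col 4, lands at row 4
Move 5: X drops in col 4, lands at row 3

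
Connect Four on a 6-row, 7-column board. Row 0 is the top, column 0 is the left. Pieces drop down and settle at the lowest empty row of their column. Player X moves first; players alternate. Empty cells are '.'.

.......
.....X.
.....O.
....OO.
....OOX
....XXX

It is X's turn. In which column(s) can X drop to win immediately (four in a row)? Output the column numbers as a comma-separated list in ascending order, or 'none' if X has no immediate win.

Answer: 3

Derivation:
col 0: drop X → no win
col 1: drop X → no win
col 2: drop X → no win
col 3: drop X → WIN!
col 4: drop X → no win
col 5: drop X → no win
col 6: drop X → no win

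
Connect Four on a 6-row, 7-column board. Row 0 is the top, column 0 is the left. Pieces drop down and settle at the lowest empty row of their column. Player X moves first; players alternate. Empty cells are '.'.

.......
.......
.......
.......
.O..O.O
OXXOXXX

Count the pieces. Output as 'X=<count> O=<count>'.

X=5 O=5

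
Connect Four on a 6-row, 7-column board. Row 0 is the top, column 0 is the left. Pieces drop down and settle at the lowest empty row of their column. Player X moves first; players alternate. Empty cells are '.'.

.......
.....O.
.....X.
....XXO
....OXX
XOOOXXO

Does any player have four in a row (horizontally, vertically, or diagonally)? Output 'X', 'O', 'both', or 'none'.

X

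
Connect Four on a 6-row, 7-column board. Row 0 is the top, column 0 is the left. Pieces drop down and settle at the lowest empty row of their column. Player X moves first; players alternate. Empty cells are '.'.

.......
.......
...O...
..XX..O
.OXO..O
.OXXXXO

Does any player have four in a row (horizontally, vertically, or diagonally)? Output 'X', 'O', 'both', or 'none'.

X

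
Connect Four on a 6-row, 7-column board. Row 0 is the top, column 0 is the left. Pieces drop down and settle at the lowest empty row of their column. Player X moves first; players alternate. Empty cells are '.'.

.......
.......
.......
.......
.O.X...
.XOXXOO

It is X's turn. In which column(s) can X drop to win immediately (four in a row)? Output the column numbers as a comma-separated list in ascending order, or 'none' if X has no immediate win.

col 0: drop X → no win
col 1: drop X → no win
col 2: drop X → no win
col 3: drop X → no win
col 4: drop X → no win
col 5: drop X → no win
col 6: drop X → no win

Answer: none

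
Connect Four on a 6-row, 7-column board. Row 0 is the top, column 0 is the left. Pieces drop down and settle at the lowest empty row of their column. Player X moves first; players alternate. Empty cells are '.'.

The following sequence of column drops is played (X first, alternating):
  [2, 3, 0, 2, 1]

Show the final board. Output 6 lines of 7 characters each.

Move 1: X drops in col 2, lands at row 5
Move 2: O drops in col 3, lands at row 5
Move 3: X drops in col 0, lands at row 5
Move 4: O drops in col 2, lands at row 4
Move 5: X drops in col 1, lands at row 5

Answer: .......
.......
.......
.......
..O....
XXXO...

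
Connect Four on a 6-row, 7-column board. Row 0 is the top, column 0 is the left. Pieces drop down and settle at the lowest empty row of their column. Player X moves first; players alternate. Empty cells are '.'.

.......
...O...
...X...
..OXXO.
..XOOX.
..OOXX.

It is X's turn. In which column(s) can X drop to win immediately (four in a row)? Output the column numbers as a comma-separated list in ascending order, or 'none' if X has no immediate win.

col 0: drop X → no win
col 1: drop X → no win
col 2: drop X → no win
col 3: drop X → no win
col 4: drop X → no win
col 5: drop X → no win
col 6: drop X → WIN!

Answer: 6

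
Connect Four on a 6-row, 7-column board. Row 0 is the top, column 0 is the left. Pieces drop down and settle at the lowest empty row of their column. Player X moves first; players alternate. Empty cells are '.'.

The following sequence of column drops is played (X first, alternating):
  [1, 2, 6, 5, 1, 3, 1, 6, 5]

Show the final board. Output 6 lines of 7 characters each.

Answer: .......
.......
.......
.X.....
.X...XO
.XOO.OX

Derivation:
Move 1: X drops in col 1, lands at row 5
Move 2: O drops in col 2, lands at row 5
Move 3: X drops in col 6, lands at row 5
Move 4: O drops in col 5, lands at row 5
Move 5: X drops in col 1, lands at row 4
Move 6: O drops in col 3, lands at row 5
Move 7: X drops in col 1, lands at row 3
Move 8: O drops in col 6, lands at row 4
Move 9: X drops in col 5, lands at row 4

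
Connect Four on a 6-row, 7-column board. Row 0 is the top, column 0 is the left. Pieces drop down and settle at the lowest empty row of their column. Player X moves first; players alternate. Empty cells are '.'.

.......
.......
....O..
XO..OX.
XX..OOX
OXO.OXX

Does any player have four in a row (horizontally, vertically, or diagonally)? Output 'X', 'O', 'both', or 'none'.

O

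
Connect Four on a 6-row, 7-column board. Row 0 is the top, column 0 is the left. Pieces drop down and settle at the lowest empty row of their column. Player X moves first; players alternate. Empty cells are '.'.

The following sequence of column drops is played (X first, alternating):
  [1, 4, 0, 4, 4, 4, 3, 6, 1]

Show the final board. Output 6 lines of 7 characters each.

Move 1: X drops in col 1, lands at row 5
Move 2: O drops in col 4, lands at row 5
Move 3: X drops in col 0, lands at row 5
Move 4: O drops in col 4, lands at row 4
Move 5: X drops in col 4, lands at row 3
Move 6: O drops in col 4, lands at row 2
Move 7: X drops in col 3, lands at row 5
Move 8: O drops in col 6, lands at row 5
Move 9: X drops in col 1, lands at row 4

Answer: .......
.......
....O..
....X..
.X..O..
XX.XO.O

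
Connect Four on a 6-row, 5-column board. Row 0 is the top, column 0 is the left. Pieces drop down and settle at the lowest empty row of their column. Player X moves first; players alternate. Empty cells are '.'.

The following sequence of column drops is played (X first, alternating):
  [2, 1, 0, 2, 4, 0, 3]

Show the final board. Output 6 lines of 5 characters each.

Answer: .....
.....
.....
.....
O.O..
XOXXX

Derivation:
Move 1: X drops in col 2, lands at row 5
Move 2: O drops in col 1, lands at row 5
Move 3: X drops in col 0, lands at row 5
Move 4: O drops in col 2, lands at row 4
Move 5: X drops in col 4, lands at row 5
Move 6: O drops in col 0, lands at row 4
Move 7: X drops in col 3, lands at row 5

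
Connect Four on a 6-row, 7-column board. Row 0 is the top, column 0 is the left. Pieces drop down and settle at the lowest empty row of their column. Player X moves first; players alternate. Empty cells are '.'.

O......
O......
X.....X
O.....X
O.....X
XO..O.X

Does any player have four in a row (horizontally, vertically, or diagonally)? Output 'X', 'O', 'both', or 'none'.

X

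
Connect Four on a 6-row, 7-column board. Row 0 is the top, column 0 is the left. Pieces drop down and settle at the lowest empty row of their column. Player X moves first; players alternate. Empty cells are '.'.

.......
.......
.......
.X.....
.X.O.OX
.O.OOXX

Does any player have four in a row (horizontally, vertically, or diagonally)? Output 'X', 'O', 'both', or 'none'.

none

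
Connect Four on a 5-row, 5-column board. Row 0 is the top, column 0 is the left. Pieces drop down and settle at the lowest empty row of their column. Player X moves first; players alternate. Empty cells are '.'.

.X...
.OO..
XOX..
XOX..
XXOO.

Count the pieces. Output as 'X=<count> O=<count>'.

X=7 O=6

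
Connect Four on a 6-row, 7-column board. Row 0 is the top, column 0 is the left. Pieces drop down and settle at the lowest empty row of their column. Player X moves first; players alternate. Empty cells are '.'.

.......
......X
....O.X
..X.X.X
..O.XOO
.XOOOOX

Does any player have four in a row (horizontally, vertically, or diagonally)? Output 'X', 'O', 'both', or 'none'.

O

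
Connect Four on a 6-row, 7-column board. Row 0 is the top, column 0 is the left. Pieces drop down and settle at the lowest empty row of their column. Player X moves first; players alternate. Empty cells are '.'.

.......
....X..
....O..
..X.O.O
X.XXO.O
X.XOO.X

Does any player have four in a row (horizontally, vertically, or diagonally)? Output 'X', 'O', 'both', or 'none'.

O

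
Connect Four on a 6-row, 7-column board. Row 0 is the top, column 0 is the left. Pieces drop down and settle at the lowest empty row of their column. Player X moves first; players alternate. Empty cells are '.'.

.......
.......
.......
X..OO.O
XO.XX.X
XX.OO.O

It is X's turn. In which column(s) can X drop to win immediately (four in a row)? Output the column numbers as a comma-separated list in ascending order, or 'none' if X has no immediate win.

Answer: 0

Derivation:
col 0: drop X → WIN!
col 1: drop X → no win
col 2: drop X → no win
col 3: drop X → no win
col 4: drop X → no win
col 5: drop X → no win
col 6: drop X → no win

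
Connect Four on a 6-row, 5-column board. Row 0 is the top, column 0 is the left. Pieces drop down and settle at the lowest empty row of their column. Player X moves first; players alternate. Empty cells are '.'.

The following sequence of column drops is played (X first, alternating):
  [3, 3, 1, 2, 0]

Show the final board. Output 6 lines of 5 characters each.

Move 1: X drops in col 3, lands at row 5
Move 2: O drops in col 3, lands at row 4
Move 3: X drops in col 1, lands at row 5
Move 4: O drops in col 2, lands at row 5
Move 5: X drops in col 0, lands at row 5

Answer: .....
.....
.....
.....
...O.
XXOX.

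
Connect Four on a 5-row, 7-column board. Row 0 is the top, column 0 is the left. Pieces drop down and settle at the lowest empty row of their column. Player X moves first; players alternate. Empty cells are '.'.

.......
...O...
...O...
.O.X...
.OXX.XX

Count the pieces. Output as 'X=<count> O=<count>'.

X=5 O=4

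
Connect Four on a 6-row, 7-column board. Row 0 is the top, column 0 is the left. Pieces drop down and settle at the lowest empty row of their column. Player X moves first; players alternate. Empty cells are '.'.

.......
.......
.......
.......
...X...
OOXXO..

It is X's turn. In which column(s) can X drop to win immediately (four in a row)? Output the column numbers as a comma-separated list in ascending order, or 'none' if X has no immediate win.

col 0: drop X → no win
col 1: drop X → no win
col 2: drop X → no win
col 3: drop X → no win
col 4: drop X → no win
col 5: drop X → no win
col 6: drop X → no win

Answer: none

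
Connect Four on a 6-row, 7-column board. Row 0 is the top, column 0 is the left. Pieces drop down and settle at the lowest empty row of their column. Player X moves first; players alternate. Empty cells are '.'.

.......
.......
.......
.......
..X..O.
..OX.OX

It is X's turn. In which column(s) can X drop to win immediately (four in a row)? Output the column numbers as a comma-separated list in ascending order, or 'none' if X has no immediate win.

Answer: none

Derivation:
col 0: drop X → no win
col 1: drop X → no win
col 2: drop X → no win
col 3: drop X → no win
col 4: drop X → no win
col 5: drop X → no win
col 6: drop X → no win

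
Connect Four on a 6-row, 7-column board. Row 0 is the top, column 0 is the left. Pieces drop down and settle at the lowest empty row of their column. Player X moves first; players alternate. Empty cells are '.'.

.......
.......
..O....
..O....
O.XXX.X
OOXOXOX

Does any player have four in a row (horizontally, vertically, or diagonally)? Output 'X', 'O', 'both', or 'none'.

none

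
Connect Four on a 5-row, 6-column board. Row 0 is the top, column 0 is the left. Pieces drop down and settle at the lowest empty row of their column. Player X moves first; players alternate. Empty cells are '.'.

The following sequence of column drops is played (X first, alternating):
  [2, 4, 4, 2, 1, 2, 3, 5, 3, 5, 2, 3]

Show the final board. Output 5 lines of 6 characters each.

Answer: ......
..X...
..OO..
..OXXO
.XXXOO

Derivation:
Move 1: X drops in col 2, lands at row 4
Move 2: O drops in col 4, lands at row 4
Move 3: X drops in col 4, lands at row 3
Move 4: O drops in col 2, lands at row 3
Move 5: X drops in col 1, lands at row 4
Move 6: O drops in col 2, lands at row 2
Move 7: X drops in col 3, lands at row 4
Move 8: O drops in col 5, lands at row 4
Move 9: X drops in col 3, lands at row 3
Move 10: O drops in col 5, lands at row 3
Move 11: X drops in col 2, lands at row 1
Move 12: O drops in col 3, lands at row 2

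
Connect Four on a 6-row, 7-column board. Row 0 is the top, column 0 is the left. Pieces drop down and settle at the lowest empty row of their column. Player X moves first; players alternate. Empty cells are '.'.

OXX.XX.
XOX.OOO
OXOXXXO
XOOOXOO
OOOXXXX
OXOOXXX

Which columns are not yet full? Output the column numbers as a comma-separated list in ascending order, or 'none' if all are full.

Answer: 3,6

Derivation:
col 0: top cell = 'O' → FULL
col 1: top cell = 'X' → FULL
col 2: top cell = 'X' → FULL
col 3: top cell = '.' → open
col 4: top cell = 'X' → FULL
col 5: top cell = 'X' → FULL
col 6: top cell = '.' → open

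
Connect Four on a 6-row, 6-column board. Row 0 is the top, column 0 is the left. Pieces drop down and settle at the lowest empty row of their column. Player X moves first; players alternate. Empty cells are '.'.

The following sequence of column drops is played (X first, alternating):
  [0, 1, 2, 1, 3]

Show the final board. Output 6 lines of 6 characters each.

Move 1: X drops in col 0, lands at row 5
Move 2: O drops in col 1, lands at row 5
Move 3: X drops in col 2, lands at row 5
Move 4: O drops in col 1, lands at row 4
Move 5: X drops in col 3, lands at row 5

Answer: ......
......
......
......
.O....
XOXX..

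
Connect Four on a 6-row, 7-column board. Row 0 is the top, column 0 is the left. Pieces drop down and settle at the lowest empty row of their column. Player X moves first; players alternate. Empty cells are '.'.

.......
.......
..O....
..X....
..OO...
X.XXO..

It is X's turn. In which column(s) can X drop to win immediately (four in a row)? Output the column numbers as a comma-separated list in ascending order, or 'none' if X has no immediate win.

col 0: drop X → no win
col 1: drop X → WIN!
col 2: drop X → no win
col 3: drop X → no win
col 4: drop X → no win
col 5: drop X → no win
col 6: drop X → no win

Answer: 1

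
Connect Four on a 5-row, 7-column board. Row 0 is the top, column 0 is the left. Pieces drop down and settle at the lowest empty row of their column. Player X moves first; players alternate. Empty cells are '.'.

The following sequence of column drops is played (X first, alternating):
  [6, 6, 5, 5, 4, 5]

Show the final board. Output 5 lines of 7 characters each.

Answer: .......
.......
.....O.
.....OO
....XXX

Derivation:
Move 1: X drops in col 6, lands at row 4
Move 2: O drops in col 6, lands at row 3
Move 3: X drops in col 5, lands at row 4
Move 4: O drops in col 5, lands at row 3
Move 5: X drops in col 4, lands at row 4
Move 6: O drops in col 5, lands at row 2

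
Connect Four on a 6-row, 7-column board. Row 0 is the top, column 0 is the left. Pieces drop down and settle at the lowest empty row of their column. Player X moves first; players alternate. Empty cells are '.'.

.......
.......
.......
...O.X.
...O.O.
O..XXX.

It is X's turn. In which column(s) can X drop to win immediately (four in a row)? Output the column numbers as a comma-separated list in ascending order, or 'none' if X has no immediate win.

Answer: 2,6

Derivation:
col 0: drop X → no win
col 1: drop X → no win
col 2: drop X → WIN!
col 3: drop X → no win
col 4: drop X → no win
col 5: drop X → no win
col 6: drop X → WIN!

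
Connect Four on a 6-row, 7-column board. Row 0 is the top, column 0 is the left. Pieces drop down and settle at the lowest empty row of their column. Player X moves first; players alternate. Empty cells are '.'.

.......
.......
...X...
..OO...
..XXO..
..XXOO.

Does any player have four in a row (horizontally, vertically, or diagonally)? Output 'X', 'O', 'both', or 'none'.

none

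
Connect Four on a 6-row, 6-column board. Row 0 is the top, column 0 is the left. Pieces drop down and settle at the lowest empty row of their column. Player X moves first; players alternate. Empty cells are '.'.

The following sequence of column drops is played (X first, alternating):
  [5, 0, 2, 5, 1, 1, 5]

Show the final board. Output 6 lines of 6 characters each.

Move 1: X drops in col 5, lands at row 5
Move 2: O drops in col 0, lands at row 5
Move 3: X drops in col 2, lands at row 5
Move 4: O drops in col 5, lands at row 4
Move 5: X drops in col 1, lands at row 5
Move 6: O drops in col 1, lands at row 4
Move 7: X drops in col 5, lands at row 3

Answer: ......
......
......
.....X
.O...O
OXX..X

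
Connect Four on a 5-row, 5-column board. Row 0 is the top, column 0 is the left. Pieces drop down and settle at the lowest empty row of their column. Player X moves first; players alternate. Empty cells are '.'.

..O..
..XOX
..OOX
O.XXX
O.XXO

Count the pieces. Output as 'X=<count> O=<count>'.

X=8 O=7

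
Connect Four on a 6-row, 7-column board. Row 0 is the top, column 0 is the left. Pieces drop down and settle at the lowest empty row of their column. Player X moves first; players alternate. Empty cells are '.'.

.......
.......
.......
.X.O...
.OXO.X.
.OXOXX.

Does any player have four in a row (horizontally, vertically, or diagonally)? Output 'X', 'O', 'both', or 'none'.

none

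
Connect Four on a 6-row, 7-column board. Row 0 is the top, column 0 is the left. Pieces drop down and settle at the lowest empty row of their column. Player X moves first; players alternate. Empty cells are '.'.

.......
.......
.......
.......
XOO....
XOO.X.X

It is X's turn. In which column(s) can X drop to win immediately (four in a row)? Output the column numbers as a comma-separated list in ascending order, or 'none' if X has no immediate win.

Answer: none

Derivation:
col 0: drop X → no win
col 1: drop X → no win
col 2: drop X → no win
col 3: drop X → no win
col 4: drop X → no win
col 5: drop X → no win
col 6: drop X → no win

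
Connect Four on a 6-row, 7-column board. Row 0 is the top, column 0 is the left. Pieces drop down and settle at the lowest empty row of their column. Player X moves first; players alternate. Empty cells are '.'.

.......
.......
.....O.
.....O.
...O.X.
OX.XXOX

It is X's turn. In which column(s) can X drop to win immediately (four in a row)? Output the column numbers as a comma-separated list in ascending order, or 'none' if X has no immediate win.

col 0: drop X → no win
col 1: drop X → no win
col 2: drop X → WIN!
col 3: drop X → no win
col 4: drop X → no win
col 5: drop X → no win
col 6: drop X → no win

Answer: 2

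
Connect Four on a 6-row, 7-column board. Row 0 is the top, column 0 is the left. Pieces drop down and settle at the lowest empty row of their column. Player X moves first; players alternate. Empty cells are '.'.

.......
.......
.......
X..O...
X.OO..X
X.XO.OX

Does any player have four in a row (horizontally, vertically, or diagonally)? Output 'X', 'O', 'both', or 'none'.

none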